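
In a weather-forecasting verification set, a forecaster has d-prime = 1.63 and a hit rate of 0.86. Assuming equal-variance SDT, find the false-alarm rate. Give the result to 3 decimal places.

false-alarm rate = 0.291

z(hit rate) = z(0.86) = 1.0803
z(FA) = z(H) − d' = 1.0803 − 1.63 = -0.5497
false-alarm rate = Φ(-0.5497) = 0.2913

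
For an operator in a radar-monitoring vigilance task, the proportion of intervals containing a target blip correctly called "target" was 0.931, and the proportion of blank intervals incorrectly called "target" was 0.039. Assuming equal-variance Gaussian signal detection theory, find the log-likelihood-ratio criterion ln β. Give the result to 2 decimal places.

ln β = 0.45

z(0.931) = 1.483, z(0.039) = -1.762
ln β = −½·[z(H)² − z(FA)²] = −0.5 × (2.199 − 3.105) = 0.453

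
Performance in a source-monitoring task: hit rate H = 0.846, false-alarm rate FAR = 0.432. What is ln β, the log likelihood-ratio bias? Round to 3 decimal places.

ln β = -0.505

z(H) = 1.0194
z(FA) = -0.1713
ln β = −½·[z(H)² − z(FA)²] = −0.5 × (1.0392 − 0.0293) = -0.50495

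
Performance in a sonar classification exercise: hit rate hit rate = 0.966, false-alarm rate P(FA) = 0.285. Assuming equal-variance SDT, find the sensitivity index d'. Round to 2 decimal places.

d' = 2.39

z(H) = z(0.966) = 1.825
z(FA) = z(0.285) = -0.568
d' = z(H) − z(FA) = 1.825 − (-0.568) = 2.393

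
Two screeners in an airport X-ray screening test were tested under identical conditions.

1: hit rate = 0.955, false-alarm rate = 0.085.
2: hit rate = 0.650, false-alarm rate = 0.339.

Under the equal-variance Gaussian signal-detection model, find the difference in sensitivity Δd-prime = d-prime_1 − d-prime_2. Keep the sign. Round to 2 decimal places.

Δd-prime = 2.27

1: z(0.955) = 1.695, z(0.085) = -1.372, d' = 3.067
2: z(0.650) = 0.385, z(0.339) = -0.415, d' = 0.800
Δd' = d'_1 − d'_2 = 3.067 − 0.800 = 2.267
1 has the higher sensitivity.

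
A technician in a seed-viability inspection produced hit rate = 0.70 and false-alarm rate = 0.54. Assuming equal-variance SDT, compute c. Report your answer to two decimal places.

c = -0.31

Φ⁻¹(0.70) = 0.5244, Φ⁻¹(0.54) = 0.1004
c = −½·[z(H) + z(FA)] = −0.5 × (0.5244 + 0.1004) = -0.3124
c < 0: the technician has a liberal response bias.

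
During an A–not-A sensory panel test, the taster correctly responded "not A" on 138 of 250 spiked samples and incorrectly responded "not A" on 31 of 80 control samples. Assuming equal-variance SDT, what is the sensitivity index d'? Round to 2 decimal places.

H = 138/250 = 0.5520
FA = 31/80 = 0.3875
Φ⁻¹(0.5520) = 0.1307, Φ⁻¹(0.3875) = -0.2858
d' = z(H) − z(FA) = 0.1307 − (-0.2858) = 0.4165

d' = 0.42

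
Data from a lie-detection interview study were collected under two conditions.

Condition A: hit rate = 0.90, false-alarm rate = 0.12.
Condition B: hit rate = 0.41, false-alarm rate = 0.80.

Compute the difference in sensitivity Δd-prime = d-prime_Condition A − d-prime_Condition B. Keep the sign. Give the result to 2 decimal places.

Δd-prime = 3.53

Condition A: z(0.90) = 1.282, z(0.12) = -1.175, d' = 2.457
Condition B: z(0.41) = -0.228, z(0.80) = 0.842, d' = -1.070
Δd' = d'_Condition A − d'_Condition B = 2.457 − (-1.070) = 3.527
Condition A has the higher sensitivity.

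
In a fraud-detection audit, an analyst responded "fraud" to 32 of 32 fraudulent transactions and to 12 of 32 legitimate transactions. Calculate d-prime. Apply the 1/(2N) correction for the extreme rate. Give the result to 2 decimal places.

d-prime = 2.47

The hit rate is 32/32 = 1, so apply the 1/(2N) correction: H → 1 − 1/(2·32) = 0.98438.
z(H) = z(0.98438) = 2.154
z(FA) = z(0.37500) = -0.319
d' = 2.154 − (-0.319) = 2.473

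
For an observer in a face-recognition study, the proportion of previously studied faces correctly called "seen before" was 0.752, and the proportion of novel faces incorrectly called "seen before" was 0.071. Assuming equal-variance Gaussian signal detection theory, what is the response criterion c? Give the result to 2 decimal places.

Φ⁻¹(0.752) = 0.681, Φ⁻¹(0.071) = -1.468
c = −½·[z(H) + z(FA)] = −0.5 × (0.681 + (-1.468)) = 0.3935

c = 0.39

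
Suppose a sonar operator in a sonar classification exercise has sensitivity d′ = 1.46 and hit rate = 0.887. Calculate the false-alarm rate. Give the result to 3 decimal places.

z(hit rate) = z(0.887) = 1.2107
z(FA) = z(H) − d' = 1.2107 − 1.46 = -0.2493
false-alarm rate = Φ(-0.2493) = 0.4016

false-alarm rate = 0.402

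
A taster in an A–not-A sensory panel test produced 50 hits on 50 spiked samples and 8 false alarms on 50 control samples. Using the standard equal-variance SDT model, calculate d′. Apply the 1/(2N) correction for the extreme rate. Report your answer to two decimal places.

d′ = 3.32

The hit rate is 50/50 = 1, so apply the 1/(2N) correction: H → 1 − 1/(2·50) = 0.99000.
z(H) = z(0.99000) = 2.326
z(FA) = z(0.16000) = -0.994
d' = 2.326 − (-0.994) = 3.320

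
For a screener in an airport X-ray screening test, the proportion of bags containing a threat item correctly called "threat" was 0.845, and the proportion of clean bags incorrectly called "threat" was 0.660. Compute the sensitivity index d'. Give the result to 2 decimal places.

d' = 0.60

Φ⁻¹(0.845) = 1.0152, Φ⁻¹(0.660) = 0.4125
d' = z(H) − z(FA) = 1.0152 − 0.4125 = 0.6027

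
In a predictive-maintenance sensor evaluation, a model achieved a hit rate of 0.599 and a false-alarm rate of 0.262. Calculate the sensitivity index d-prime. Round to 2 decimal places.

d-prime = 0.89

Φ⁻¹(0.599) = 0.251, Φ⁻¹(0.262) = -0.637
d' = z(H) − z(FA) = 0.251 − (-0.637) = 0.888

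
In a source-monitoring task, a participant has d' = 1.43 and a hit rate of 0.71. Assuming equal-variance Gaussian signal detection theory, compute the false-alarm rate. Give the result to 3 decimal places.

false-alarm rate = 0.190

z(hit rate) = z(0.71) = 0.5534
z(FA) = z(H) − d' = 0.5534 − 1.43 = -0.8766
false-alarm rate = Φ(-0.8766) = 0.1904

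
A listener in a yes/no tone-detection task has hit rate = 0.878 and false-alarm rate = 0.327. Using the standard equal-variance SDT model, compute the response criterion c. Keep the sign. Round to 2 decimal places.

z(0.878) = 1.1650, z(0.327) = -0.4482
c = −½·[z(H) + z(FA)] = −0.5 × (1.1650 + (-0.4482)) = -0.3584

c = -0.36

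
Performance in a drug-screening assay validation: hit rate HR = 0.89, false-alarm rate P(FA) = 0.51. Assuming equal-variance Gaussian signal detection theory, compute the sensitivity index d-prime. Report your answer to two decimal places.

z(H) = z(0.89) = 1.227
z(FA) = z(0.51) = 0.025
d' = z(H) − z(FA) = 1.227 − 0.025 = 1.202

d-prime = 1.20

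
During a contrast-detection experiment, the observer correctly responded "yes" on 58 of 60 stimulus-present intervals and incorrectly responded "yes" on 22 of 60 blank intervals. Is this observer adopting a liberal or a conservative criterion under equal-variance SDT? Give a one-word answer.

z(H) = 1.834, z(FA) = -0.341
c = −½·(z(H) + z(FA)) = -0.7465
c < 0 → liberal criterion (biased toward responding “yes”).

liberal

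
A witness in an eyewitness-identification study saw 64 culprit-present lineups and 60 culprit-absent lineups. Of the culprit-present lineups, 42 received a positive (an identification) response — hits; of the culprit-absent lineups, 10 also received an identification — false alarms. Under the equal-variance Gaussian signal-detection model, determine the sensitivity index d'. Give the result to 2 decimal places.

H = 42/64 = 0.6562
FA = 10/60 = 0.1667
Φ⁻¹(H) = Φ⁻¹(0.6562) = 0.402
Φ⁻¹(FA) = Φ⁻¹(0.1667) = -0.967
d' = z(H) − z(FA) = 0.402 − (-0.967) = 1.369

d' = 1.37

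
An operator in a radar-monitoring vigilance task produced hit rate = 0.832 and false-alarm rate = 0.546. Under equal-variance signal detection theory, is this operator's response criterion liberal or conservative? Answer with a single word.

liberal

z(H) = 0.962, z(FA) = 0.116
c = −½·(z(H) + z(FA)) = -0.539
c < 0 → liberal criterion (biased toward responding “yes”).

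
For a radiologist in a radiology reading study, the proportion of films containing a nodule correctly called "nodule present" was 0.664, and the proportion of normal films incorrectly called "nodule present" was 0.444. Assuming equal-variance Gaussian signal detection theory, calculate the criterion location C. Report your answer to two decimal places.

z(0.664) = 0.4234, z(0.444) = -0.1408
c = −½·[z(H) + z(FA)] = −0.5 × (0.4234 + (-0.1408)) = -0.1413

C = -0.14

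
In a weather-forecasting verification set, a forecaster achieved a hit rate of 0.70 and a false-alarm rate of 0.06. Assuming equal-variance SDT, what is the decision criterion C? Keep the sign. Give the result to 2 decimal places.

C = 0.52

Φ⁻¹(0.70) = 0.5244, Φ⁻¹(0.06) = -1.5548
c = −½·[z(H) + z(FA)] = −0.5 × (0.5244 + (-1.5548)) = 0.5152
c > 0: the forecaster has a conservative response bias.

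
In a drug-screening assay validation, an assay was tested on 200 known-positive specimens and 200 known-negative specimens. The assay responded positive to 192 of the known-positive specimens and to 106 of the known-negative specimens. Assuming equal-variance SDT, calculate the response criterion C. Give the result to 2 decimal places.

H = 192/200 = 0.9600
FA = 106/200 = 0.5300
z(H) = z(0.9600) = 1.751
z(FA) = z(0.5300) = 0.075
c = −½·[z(H) + z(FA)] = −0.5 × (1.751 + 0.075) = -0.913
c < 0: the assay has a liberal response bias.

C = -0.91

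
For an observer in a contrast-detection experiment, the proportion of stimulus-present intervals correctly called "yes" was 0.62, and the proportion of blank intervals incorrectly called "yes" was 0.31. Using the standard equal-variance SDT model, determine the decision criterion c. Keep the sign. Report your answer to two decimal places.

c = 0.10

Φ⁻¹(H) = Φ⁻¹(0.62) = 0.3055
Φ⁻¹(FA) = Φ⁻¹(0.31) = -0.4959
c = −½·[z(H) + z(FA)] = −0.5 × (0.3055 + (-0.4959)) = 0.0952
c > 0: the observer has a conservative response bias.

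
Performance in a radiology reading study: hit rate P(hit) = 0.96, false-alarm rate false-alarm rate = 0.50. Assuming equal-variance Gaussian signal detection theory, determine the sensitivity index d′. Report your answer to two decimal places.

z(H) = z(0.96) = 1.7507
z(FA) = z(0.50) = 0.0000
d' = z(H) − z(FA) = 1.7507 − 0.0000 = 1.7507

d′ = 1.75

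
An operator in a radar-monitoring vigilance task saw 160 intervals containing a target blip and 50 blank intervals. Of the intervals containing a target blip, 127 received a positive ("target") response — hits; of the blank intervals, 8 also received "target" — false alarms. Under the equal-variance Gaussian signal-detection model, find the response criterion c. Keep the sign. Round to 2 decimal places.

c = 0.09

H = 127/160 = 0.7937
FA = 8/50 = 0.1600
Φ⁻¹(0.7937) = 0.819, Φ⁻¹(0.1600) = -0.994
c = −½·[z(H) + z(FA)] = −0.5 × (0.819 + (-0.994)) = 0.0875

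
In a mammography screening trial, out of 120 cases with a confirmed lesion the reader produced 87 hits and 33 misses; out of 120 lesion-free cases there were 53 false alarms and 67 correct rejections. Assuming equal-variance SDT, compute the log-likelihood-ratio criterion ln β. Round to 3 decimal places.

H = 87/120 = 0.7250
FA = 53/120 = 0.4417
z(H) = 0.5978
z(FA) = -0.1467
ln β = −½·[z(H)² − z(FA)²] = −0.5 × (0.3574 − 0.0215) = -0.16795

ln β = -0.168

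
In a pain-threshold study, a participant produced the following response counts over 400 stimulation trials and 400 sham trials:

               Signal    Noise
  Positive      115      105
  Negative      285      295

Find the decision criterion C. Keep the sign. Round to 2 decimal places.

C = 0.60

H = 115/400 = 0.2875
FA = 105/400 = 0.2625
Φ⁻¹(H) = -0.5607
Φ⁻¹(FA) = -0.6357
c = −½·[z(H) + z(FA)] = −0.5 × (-0.5607 + (-0.6357)) = 0.5982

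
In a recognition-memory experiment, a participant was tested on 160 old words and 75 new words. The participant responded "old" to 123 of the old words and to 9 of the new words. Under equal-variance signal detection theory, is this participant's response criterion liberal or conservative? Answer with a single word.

conservative

z(H) = 0.735, z(FA) = -1.175
c = −½·(z(H) + z(FA)) = 0.220
c > 0 → conservative criterion (biased toward responding “no”).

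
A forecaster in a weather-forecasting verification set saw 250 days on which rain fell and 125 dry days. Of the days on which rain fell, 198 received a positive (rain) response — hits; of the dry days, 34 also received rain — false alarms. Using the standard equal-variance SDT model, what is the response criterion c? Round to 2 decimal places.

c = -0.10

H = 198/250 = 0.7920
FA = 34/125 = 0.2720
Φ⁻¹(H) = 0.8134
Φ⁻¹(FA) = -0.6068
c = −½·[z(H) + z(FA)] = −0.5 × (0.8134 + (-0.6068)) = -0.1033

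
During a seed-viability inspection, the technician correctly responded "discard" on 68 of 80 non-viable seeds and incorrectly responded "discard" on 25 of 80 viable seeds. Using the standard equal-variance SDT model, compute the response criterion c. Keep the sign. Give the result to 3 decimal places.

H = 68/80 = 0.8500
FA = 25/80 = 0.3125
z(0.8500) = 1.0364, z(0.3125) = -0.4888
c = −½·[z(H) + z(FA)] = −0.5 × (1.0364 + (-0.4888)) = -0.2738
c < 0: the technician has a liberal response bias.

c = -0.274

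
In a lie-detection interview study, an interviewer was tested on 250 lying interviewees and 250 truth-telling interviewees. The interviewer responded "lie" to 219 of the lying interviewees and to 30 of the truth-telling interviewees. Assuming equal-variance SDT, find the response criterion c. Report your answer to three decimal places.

c = 0.010

H = 219/250 = 0.8760
FA = 30/250 = 0.1200
Φ⁻¹(H) = 1.1552
Φ⁻¹(FA) = -1.1750
c = −½·[z(H) + z(FA)] = −0.5 × (1.1552 + (-1.1750)) = 0.0099
c > 0: the interviewer has a conservative response bias.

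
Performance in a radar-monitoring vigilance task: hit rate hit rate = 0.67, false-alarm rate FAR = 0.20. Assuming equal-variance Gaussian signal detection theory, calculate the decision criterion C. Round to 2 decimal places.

Φ⁻¹(H) = Φ⁻¹(0.67) = 0.440
Φ⁻¹(FA) = Φ⁻¹(0.20) = -0.842
c = −½·[z(H) + z(FA)] = −0.5 × (0.440 + (-0.842)) = 0.201

C = 0.20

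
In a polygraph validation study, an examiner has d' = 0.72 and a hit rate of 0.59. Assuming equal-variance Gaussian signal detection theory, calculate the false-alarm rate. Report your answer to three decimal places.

false-alarm rate = 0.311

z(hit rate) = z(0.59) = 0.2275
z(FA) = z(H) − d' = 0.2275 − 0.72 = -0.4925
false-alarm rate = Φ(-0.4925) = 0.3112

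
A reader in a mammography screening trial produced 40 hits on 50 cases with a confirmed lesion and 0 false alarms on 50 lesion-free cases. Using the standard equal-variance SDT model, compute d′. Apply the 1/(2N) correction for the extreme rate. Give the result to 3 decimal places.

d′ = 3.168

The false-alarm rate is 0/50 = 0, so apply the 1/(2N) correction: FA → 1/(2·50) = 0.01000.
z(H) = z(0.80000) = 0.8416
z(FA) = z(0.01000) = -2.3263
d' = 0.8416 − (-2.3263) = 3.1679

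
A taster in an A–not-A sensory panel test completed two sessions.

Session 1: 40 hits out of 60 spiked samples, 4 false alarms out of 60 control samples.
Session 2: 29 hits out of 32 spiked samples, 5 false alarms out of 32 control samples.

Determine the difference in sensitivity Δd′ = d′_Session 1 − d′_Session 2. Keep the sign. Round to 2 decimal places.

Session 1: z(0.6667) = 0.431, z(0.0667) = -1.501, d' = 1.932
Session 2: z(0.9062) = 1.318, z(0.1562) = -1.010, d' = 2.328
Δd' = d'_Session 1 − d'_Session 2 = 1.932 − 2.328 = -0.396
Session 2 has the higher sensitivity.

Δd′ = -0.40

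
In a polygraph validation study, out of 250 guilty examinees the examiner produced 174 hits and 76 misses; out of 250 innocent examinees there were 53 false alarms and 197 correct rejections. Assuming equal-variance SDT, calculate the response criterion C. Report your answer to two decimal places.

H = 174/250 = 0.6960
FA = 53/250 = 0.2120
Φ⁻¹(H) = 0.5129
Φ⁻¹(FA) = -0.7995
c = −½·[z(H) + z(FA)] = −0.5 × (0.5129 + (-0.7995)) = 0.1433

C = 0.14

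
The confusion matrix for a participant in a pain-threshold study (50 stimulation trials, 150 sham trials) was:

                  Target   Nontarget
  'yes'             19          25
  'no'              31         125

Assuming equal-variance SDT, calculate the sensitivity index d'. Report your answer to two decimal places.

H = 19/50 = 0.3800
FA = 25/150 = 0.1667
Φ⁻¹(H) = -0.305
Φ⁻¹(FA) = -0.967
d' = z(H) − z(FA) = -0.305 − (-0.967) = 0.662

d' = 0.66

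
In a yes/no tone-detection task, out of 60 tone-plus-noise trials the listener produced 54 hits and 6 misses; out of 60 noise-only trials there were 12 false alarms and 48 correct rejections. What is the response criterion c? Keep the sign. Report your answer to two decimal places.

c = -0.22

H = 54/60 = 0.9000
FA = 12/60 = 0.2000
z(H) = 1.282
z(FA) = -0.842
c = −½·[z(H) + z(FA)] = −0.5 × (1.282 + (-0.842)) = -0.220
c < 0: the listener has a liberal response bias.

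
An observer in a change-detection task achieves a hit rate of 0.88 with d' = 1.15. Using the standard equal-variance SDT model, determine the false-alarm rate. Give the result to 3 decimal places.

z(hit rate) = z(0.88) = 1.1750
z(FA) = z(H) − d' = 1.1750 − 1.15 = 0.0250
false-alarm rate = Φ(0.0250) = 0.5100

false-alarm rate = 0.510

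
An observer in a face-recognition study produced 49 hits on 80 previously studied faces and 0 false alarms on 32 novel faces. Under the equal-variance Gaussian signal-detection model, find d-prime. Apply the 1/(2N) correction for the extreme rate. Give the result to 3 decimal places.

The false-alarm rate is 0/32 = 0, so apply the 1/(2N) correction: FA → 1/(2·32) = 0.01562.
z(H) = z(0.61250) = 0.2858
z(FA) = z(0.01562) = -2.1540
d' = 0.2858 − (-2.1540) = 2.4398

d-prime = 2.440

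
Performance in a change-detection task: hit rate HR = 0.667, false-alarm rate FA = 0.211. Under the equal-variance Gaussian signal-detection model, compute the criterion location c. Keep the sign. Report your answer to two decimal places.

z(H) = 0.4316
z(FA) = -0.8030
c = −½·[z(H) + z(FA)] = −0.5 × (0.4316 + (-0.8030)) = 0.1857

c = 0.19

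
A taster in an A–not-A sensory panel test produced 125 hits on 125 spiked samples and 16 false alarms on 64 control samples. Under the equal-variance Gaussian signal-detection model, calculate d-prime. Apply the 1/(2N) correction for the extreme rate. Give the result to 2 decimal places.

The hit rate is 125/125 = 1, so apply the 1/(2N) correction: H → 1 − 1/(2·125) = 0.99600.
z(H) = z(0.99600) = 2.652
z(FA) = z(0.25000) = -0.674
d' = 2.652 − (-0.674) = 3.326

d-prime = 3.33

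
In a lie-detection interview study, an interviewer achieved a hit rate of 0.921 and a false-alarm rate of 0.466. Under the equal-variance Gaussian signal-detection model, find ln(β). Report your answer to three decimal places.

z(H) = z(0.921) = 1.4118
z(FA) = z(0.466) = -0.0853
ln β = −½·[z(H)² − z(FA)²] = −0.5 × (1.9932 − 0.0073) = -0.99295

ln β = -0.993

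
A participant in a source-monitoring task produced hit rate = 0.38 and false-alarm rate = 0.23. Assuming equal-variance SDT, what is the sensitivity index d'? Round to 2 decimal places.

d' = 0.43

Φ⁻¹(H) = -0.3055
Φ⁻¹(FA) = -0.7388
d' = z(H) − z(FA) = -0.3055 − (-0.7388) = 0.4333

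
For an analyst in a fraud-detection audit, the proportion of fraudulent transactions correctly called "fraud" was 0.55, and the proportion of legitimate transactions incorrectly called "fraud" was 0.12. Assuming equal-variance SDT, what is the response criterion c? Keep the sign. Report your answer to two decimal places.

c = 0.52

z(H) = 0.126
z(FA) = -1.175
c = −½·[z(H) + z(FA)] = −0.5 × (0.126 + (-1.175)) = 0.5245
c > 0: the analyst has a conservative response bias.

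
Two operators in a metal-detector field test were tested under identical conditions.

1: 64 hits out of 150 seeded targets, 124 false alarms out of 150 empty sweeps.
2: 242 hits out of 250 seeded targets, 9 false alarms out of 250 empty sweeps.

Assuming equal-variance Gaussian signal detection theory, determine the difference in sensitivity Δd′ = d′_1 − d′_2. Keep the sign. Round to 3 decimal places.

1: z(0.4267) = -0.1848, z(0.8267) = 0.9412, d' = -1.1260
2: z(0.9680) = 1.8522, z(0.0360) = -1.7991, d' = 3.6513
Δd' = d'_1 − d'_2 = -1.1260 − 3.6513 = -4.7773
2 has the higher sensitivity.

Δd′ = -4.777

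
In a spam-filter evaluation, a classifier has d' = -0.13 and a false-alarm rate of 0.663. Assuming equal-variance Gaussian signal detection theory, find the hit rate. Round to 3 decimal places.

hit rate = 0.614

z(false-alarm rate) = z(0.663) = 0.4207
z(H) = z(FA) + d' = 0.4207 + (-0.13) = 0.2907
hit rate = Φ(0.2907) = 0.6144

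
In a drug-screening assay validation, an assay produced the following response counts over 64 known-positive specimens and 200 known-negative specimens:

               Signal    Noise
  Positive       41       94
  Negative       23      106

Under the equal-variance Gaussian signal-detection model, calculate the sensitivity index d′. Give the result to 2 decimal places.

d′ = 0.44

H = 41/64 = 0.6406
FA = 94/200 = 0.4700
Φ⁻¹(H) = 0.3601
Φ⁻¹(FA) = -0.0753
d' = z(H) − z(FA) = 0.3601 − (-0.0753) = 0.4354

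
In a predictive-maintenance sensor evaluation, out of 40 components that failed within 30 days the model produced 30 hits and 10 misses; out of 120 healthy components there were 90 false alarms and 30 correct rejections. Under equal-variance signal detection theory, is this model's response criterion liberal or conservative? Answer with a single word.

liberal

z(H) = 0.674, z(FA) = 0.674
c = −½·(z(H) + z(FA)) = -0.674
c < 0 → liberal criterion (biased toward responding “yes”).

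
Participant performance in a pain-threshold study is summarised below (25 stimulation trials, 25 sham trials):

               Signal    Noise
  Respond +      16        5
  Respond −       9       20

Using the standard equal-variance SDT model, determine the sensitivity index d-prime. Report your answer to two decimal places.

d-prime = 1.20

H = 16/25 = 0.6400
FA = 5/25 = 0.2000
Φ⁻¹(H) = 0.3585
Φ⁻¹(FA) = -0.8416
d' = z(H) − z(FA) = 0.3585 − (-0.8416) = 1.2001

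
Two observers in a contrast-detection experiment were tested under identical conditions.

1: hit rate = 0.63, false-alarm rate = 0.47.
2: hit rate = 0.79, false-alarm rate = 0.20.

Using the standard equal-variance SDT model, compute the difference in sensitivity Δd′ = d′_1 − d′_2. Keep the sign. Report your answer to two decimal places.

1: z(0.63) = 0.332, z(0.47) = -0.075, d' = 0.407
2: z(0.79) = 0.806, z(0.20) = -0.842, d' = 1.648
Δd' = d'_1 − d'_2 = 0.407 − 1.648 = -1.241
2 has the higher sensitivity.

Δd′ = -1.24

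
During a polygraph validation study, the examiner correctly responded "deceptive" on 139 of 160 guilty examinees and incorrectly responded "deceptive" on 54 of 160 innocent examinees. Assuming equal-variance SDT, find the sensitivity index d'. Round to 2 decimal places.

H = 139/160 = 0.8688
FA = 54/160 = 0.3375
Φ⁻¹(H) = 1.1207
Φ⁻¹(FA) = -0.4193
d' = z(H) − z(FA) = 1.1207 − (-0.4193) = 1.5400

d' = 1.54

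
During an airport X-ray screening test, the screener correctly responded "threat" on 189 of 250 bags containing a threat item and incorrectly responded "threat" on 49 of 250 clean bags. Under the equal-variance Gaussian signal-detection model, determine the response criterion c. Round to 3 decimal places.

H = 189/250 = 0.7560
FA = 49/250 = 0.1960
Φ⁻¹(H) = 0.6935
Φ⁻¹(FA) = -0.8560
c = −½·[z(H) + z(FA)] = −0.5 × (0.6935 + (-0.8560)) = 0.08125
c > 0: the screener has a conservative response bias.

c = 0.081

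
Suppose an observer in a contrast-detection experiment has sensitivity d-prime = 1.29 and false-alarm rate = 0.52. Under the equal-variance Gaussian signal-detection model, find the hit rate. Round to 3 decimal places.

z(false-alarm rate) = z(0.52) = 0.0502
z(H) = z(FA) + d' = 0.0502 + 1.29 = 1.3402
hit rate = Φ(1.3402) = 0.9099

hit rate = 0.910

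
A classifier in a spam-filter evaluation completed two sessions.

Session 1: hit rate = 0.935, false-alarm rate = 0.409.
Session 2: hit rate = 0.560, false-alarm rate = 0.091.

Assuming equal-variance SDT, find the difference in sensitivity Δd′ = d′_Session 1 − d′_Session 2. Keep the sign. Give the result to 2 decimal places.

Δd′ = 0.26

Session 1: z(0.935) = 1.514, z(0.409) = -0.230, d' = 1.744
Session 2: z(0.560) = 0.151, z(0.091) = -1.335, d' = 1.486
Δd' = d'_Session 1 − d'_Session 2 = 1.744 − 1.486 = 0.258
Session 1 has the higher sensitivity.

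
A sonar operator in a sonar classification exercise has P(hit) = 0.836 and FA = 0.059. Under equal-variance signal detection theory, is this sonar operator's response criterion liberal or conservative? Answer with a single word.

z(H) = 0.978, z(FA) = -1.563
c = −½·(z(H) + z(FA)) = 0.2925
c > 0 → conservative criterion (biased toward responding “no”).

conservative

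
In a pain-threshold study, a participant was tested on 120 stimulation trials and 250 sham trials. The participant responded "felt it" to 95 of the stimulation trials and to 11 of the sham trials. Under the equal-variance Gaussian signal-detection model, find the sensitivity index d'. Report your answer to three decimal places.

H = 95/120 = 0.7917
FA = 11/250 = 0.0440
z(H) = z(0.7917) = 0.8123
z(FA) = z(0.0440) = -1.7060
d' = z(H) − z(FA) = 0.8123 − (-1.7060) = 2.5183

d' = 2.518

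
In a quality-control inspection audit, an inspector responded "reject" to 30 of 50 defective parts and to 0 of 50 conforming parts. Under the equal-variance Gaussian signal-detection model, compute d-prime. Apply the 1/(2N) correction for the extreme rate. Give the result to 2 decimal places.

d-prime = 2.58

The false-alarm rate is 0/50 = 0, so apply the 1/(2N) correction: FA → 1/(2·50) = 0.01000.
z(H) = z(0.60000) = 0.253
z(FA) = z(0.01000) = -2.326
d' = 0.253 − (-2.326) = 2.579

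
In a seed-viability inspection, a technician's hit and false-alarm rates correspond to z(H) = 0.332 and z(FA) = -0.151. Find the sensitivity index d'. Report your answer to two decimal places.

d' = 0.48

d' = z(H) − z(FA) = 0.332 − (-0.151) = 0.483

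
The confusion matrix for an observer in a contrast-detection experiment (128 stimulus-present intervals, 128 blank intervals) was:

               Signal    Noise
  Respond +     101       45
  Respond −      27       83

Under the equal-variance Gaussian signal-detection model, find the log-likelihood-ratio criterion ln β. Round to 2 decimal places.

H = 101/128 = 0.7891
FA = 45/128 = 0.3516
z(0.7891) = 0.803, z(0.3516) = -0.381
ln β = −½·[z(H)² − z(FA)²] = −0.5 × (0.645 − 0.145) = -0.250

ln β = -0.25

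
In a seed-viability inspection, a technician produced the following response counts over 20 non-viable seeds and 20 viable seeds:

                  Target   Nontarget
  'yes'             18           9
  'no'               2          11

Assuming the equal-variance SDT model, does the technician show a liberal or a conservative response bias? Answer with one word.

liberal

z(H) = 1.282, z(FA) = -0.126
c = −½·(z(H) + z(FA)) = -0.578
c < 0 → liberal criterion (biased toward responding “yes”).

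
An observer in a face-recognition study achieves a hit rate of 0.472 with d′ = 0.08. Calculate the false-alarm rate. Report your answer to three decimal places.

z(hit rate) = z(0.472) = -0.0702
z(FA) = z(H) − d' = -0.0702 − 0.08 = -0.1502
false-alarm rate = Φ(-0.1502) = 0.4403

false-alarm rate = 0.440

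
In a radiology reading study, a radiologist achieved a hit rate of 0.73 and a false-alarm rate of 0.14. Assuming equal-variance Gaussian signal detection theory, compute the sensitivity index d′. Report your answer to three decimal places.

z(H) = z(0.73) = 0.6128
z(FA) = z(0.14) = -1.0803
d' = z(H) − z(FA) = 0.6128 − (-1.0803) = 1.6931

d′ = 1.693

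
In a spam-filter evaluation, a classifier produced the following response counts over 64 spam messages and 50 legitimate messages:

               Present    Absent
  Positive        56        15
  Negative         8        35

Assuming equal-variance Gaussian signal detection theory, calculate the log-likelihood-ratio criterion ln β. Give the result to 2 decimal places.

ln β = -0.52

H = 56/64 = 0.8750
FA = 15/50 = 0.3000
z(H) = z(0.8750) = 1.150
z(FA) = z(0.3000) = -0.524
ln β = −½·[z(H)² − z(FA)²] = −0.5 × (1.323 − 0.275) = -0.524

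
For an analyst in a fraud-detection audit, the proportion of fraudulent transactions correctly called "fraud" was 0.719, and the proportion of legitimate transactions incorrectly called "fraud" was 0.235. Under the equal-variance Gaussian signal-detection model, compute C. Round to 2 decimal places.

C = 0.07

z(0.719) = 0.5799, z(0.235) = -0.7225
c = −½·[z(H) + z(FA)] = −0.5 × (0.5799 + (-0.7225)) = 0.0713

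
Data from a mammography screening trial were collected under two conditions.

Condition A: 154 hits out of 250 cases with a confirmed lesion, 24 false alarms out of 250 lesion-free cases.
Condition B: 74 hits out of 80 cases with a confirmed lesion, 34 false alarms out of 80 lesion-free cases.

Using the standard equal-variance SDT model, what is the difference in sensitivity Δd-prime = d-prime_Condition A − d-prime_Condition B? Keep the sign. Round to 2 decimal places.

Δd-prime = -0.03

Condition A: z(0.6160) = 0.295, z(0.0960) = -1.305, d' = 1.600
Condition B: z(0.9250) = 1.440, z(0.4250) = -0.189, d' = 1.629
Δd' = d'_Condition A − d'_Condition B = 1.600 − 1.629 = -0.029
Condition B has the higher sensitivity.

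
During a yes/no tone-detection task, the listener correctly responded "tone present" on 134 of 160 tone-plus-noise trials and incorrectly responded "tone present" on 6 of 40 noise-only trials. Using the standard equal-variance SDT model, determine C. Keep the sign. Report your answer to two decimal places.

C = 0.03

H = 134/160 = 0.8375
FA = 6/40 = 0.1500
Φ⁻¹(0.8375) = 0.984, Φ⁻¹(0.1500) = -1.036
c = −½·[z(H) + z(FA)] = −0.5 × (0.984 + (-1.036)) = 0.026
c > 0: the listener has a conservative response bias.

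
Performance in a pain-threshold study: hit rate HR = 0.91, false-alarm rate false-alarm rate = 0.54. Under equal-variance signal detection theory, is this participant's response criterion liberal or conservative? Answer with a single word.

liberal

z(H) = 1.341, z(FA) = 0.100
c = −½·(z(H) + z(FA)) = -0.7205
c < 0 → liberal criterion (biased toward responding “yes”).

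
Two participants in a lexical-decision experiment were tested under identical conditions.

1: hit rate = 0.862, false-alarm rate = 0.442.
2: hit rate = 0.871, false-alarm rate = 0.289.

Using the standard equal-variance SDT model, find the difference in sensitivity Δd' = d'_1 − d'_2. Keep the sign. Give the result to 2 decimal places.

Δd' = -0.45

1: z(0.862) = 1.089, z(0.442) = -0.146, d' = 1.235
2: z(0.871) = 1.131, z(0.289) = -0.556, d' = 1.687
Δd' = d'_1 − d'_2 = 1.235 − 1.687 = -0.452
2 has the higher sensitivity.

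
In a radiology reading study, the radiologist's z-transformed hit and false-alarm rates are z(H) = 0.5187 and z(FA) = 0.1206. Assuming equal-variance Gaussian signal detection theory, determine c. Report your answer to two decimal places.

c = −½·[z(H) + z(FA)] = −½·(0.5187 + 0.1206) = -0.31965
c < 0: the radiologist has a liberal response bias.

c = -0.32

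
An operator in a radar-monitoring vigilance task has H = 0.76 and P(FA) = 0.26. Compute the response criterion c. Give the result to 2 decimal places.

c = -0.03

Φ⁻¹(H) = 0.706
Φ⁻¹(FA) = -0.643
c = −½·[z(H) + z(FA)] = −0.5 × (0.706 + (-0.643)) = -0.0315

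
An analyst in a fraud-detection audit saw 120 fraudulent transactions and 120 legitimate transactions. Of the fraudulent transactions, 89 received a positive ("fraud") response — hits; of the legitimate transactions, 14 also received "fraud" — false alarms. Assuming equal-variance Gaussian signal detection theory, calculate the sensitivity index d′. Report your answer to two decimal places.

d′ = 1.84

H = 89/120 = 0.7417
FA = 14/120 = 0.1167
z(H) = z(0.7417) = 0.6486
z(FA) = z(0.1167) = -1.1916
d' = z(H) − z(FA) = 0.6486 − (-1.1916) = 1.8402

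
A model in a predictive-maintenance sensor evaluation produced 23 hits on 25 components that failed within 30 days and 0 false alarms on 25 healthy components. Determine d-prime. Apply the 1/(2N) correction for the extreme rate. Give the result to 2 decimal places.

The false-alarm rate is 0/25 = 0, so apply the 1/(2N) correction: FA → 1/(2·25) = 0.02000.
z(H) = z(0.92000) = 1.405
z(FA) = z(0.02000) = -2.054
d' = 1.405 − (-2.054) = 3.459

d-prime = 3.46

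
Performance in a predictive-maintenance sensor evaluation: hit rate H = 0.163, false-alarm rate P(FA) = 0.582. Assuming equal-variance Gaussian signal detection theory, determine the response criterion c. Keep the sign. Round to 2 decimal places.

c = 0.39

Φ⁻¹(0.163) = -0.9822, Φ⁻¹(0.582) = 0.2070
c = −½·[z(H) + z(FA)] = −0.5 × (-0.9822 + 0.2070) = 0.3876
c > 0: the model has a conservative response bias.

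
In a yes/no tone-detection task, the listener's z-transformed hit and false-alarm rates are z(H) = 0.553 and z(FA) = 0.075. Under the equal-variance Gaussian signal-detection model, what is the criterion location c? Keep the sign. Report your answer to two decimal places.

c = -0.31

c = −½·[z(H) + z(FA)] = −½·(0.553 + 0.075) = -0.314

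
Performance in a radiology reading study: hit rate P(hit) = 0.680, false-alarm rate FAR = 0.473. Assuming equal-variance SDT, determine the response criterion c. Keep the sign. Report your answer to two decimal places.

Φ⁻¹(H) = 0.4677
Φ⁻¹(FA) = -0.0677
c = −½·[z(H) + z(FA)] = −0.5 × (0.4677 + (-0.0677)) = -0.2000

c = -0.20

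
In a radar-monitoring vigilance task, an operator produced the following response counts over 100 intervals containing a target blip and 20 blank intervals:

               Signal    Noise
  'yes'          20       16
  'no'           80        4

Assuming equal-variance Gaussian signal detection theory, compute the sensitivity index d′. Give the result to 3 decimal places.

d′ = -1.683

H = 20/100 = 0.2000
FA = 16/20 = 0.8000
z(H) = -0.8416
z(FA) = 0.8416
d' = z(H) − z(FA) = -0.8416 − 0.8416 = -1.6832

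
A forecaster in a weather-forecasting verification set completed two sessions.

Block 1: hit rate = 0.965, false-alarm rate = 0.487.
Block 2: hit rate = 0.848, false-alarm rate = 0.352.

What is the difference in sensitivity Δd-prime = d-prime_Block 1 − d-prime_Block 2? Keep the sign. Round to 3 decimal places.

Block 1: z(0.965) = 1.8119, z(0.487) = -0.0326, d' = 1.8445
Block 2: z(0.848) = 1.0279, z(0.352) = -0.3799, d' = 1.4078
Δd' = d'_Block 1 − d'_Block 2 = 1.8445 − 1.4078 = 0.4367
Block 1 has the higher sensitivity.

Δd-prime = 0.437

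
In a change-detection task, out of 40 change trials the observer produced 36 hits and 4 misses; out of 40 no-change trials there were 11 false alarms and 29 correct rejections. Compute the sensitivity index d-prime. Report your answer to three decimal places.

d-prime = 1.879

H = 36/40 = 0.9000
FA = 11/40 = 0.2750
z(0.9000) = 1.2816, z(0.2750) = -0.5978
d' = z(H) − z(FA) = 1.2816 − (-0.5978) = 1.8794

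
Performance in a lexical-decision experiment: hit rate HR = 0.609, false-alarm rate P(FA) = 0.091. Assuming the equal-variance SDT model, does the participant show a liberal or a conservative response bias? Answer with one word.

conservative

z(H) = 0.277, z(FA) = -1.335
c = −½·(z(H) + z(FA)) = 0.529
c > 0 → conservative criterion (biased toward responding “no”).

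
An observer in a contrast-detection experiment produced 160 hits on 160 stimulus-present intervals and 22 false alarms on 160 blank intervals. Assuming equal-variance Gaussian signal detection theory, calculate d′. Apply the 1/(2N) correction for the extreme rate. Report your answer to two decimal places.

The hit rate is 160/160 = 1, so apply the 1/(2N) correction: H → 1 − 1/(2·160) = 0.99687.
z(H) = z(0.99687) = 2.734
z(FA) = z(0.13750) = -1.092
d' = 2.734 − (-1.092) = 3.826

d′ = 3.83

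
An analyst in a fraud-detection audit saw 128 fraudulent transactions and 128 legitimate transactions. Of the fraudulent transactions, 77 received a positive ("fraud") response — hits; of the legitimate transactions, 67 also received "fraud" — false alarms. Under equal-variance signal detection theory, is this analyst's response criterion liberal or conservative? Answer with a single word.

z(H) = 0.257, z(FA) = 0.059
c = −½·(z(H) + z(FA)) = -0.158
c < 0 → liberal criterion (biased toward responding “yes”).

liberal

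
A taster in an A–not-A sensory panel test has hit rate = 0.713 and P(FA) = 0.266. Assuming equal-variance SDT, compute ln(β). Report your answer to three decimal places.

ln β = 0.037

z(0.713) = 0.5622, z(0.266) = -0.6250
ln β = −½·[z(H)² − z(FA)²] = −0.5 × (0.3161 − 0.3906) = 0.03725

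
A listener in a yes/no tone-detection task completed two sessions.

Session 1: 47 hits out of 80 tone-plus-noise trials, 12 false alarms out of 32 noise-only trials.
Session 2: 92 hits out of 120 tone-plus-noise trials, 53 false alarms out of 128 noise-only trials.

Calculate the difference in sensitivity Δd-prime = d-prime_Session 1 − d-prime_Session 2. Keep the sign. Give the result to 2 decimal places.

Session 1: z(0.5875) = 0.221, z(0.3750) = -0.319, d' = 0.540
Session 2: z(0.7667) = 0.728, z(0.4141) = -0.217, d' = 0.945
Δd' = d'_Session 1 − d'_Session 2 = 0.540 − 0.945 = -0.405
Session 2 has the higher sensitivity.

Δd-prime = -0.41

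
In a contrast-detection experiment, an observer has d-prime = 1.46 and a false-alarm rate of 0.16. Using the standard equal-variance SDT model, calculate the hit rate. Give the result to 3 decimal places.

hit rate = 0.679

z(false-alarm rate) = z(0.16) = -0.9945
z(H) = z(FA) + d' = -0.9945 + 1.46 = 0.4655
hit rate = Φ(0.4655) = 0.6792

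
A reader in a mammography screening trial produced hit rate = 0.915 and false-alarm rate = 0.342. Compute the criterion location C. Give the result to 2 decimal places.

C = -0.48

z(0.915) = 1.372, z(0.342) = -0.407
c = −½·[z(H) + z(FA)] = −0.5 × (1.372 + (-0.407)) = -0.4825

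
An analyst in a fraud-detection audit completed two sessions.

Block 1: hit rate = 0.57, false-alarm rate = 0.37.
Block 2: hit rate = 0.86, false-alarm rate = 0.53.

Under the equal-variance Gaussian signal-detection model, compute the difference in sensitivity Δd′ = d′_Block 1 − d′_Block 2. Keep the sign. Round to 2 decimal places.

Δd′ = -0.50

Block 1: z(0.57) = 0.176, z(0.37) = -0.332, d' = 0.508
Block 2: z(0.86) = 1.080, z(0.53) = 0.075, d' = 1.005
Δd' = d'_Block 1 − d'_Block 2 = 0.508 − 1.005 = -0.497
Block 2 has the higher sensitivity.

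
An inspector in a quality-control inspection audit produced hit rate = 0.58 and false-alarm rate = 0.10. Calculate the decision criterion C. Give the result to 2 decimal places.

C = 0.54

z(0.58) = 0.2019, z(0.10) = -1.2816
c = −½·[z(H) + z(FA)] = −0.5 × (0.2019 + (-1.2816)) = 0.53985
c > 0: the inspector has a conservative response bias.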